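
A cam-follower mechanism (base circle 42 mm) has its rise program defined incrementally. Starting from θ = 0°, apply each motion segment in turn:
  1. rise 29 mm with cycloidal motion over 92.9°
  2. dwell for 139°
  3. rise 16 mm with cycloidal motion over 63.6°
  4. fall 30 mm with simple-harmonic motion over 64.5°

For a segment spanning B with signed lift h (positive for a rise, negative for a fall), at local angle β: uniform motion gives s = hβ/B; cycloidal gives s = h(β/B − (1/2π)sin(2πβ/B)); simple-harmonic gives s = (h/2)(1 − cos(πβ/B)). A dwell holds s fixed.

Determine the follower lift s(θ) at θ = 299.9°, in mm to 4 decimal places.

seg 1 [0°–92.9°] cycloidal, h=29: full span → s += 29 → s = 29.0000
seg 2 [92.9°–231.9°] dwell: s stays 29.0000
seg 3 [231.9°–295.5°] cycloidal, h=16: full span → s += 16 → s = 45.0000
seg 4 [295.5°–360°] simple-harmonic, h=-30: θ=299.9° here. β=4.4, B=64.5. -30/2·(1 − cos(π·0.0682)) = -0.3432 → s = 44.6568

44.6568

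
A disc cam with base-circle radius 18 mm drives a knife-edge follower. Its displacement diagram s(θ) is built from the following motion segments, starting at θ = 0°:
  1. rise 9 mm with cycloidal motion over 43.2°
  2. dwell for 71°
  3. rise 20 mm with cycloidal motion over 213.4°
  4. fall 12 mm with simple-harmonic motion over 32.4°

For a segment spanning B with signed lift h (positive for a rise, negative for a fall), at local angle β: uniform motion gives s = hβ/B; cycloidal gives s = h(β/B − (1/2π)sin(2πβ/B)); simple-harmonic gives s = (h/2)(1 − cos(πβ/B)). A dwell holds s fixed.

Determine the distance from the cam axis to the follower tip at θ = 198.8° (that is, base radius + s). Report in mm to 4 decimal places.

seg 1 [0°–43.2°] cycloidal, h=9: full span → s += 9 → s = 9.0000
seg 2 [43.2°–114.2°] dwell: s stays 9.0000
seg 3 [114.2°–327.6°] cycloidal, h=20: θ=198.8° here. β=84.6, B=213.4. 20·(0.3964 − sin(2π·0.3964)/(2π)) = 6.0006 → s = 15.0006
radial distance = base radius + s = 18 + 15.0006 = 33.0006

33.0006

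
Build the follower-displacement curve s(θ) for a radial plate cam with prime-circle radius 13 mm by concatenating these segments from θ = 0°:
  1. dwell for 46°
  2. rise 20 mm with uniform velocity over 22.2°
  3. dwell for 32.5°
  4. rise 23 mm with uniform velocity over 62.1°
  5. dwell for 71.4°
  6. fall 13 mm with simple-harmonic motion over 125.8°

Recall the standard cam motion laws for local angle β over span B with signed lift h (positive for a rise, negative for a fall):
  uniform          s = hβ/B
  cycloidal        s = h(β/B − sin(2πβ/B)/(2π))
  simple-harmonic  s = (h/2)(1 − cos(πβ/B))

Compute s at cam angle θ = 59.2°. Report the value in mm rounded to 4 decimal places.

seg 1 [0°–46°] dwell: s stays 0.0000
seg 2 [46°–68.2°] uniform, h=20: θ=59.2° here. β=13.2, B=22.2. 20·13.2/22.2 = 11.8919 → s = 11.8919

11.8919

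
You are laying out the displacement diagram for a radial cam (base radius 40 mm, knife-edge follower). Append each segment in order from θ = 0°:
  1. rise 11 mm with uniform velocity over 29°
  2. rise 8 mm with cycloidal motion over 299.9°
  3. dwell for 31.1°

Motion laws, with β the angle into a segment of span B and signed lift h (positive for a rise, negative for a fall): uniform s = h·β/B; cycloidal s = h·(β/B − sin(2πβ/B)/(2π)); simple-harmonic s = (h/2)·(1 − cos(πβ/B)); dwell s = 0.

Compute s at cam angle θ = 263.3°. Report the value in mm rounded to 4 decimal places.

seg 1 [0°–29°] uniform, h=11: full span → s += 11 → s = 11.0000
seg 2 [29°–328.9°] cycloidal, h=8: θ=263.3° here. β=234.3, B=299.9. 8·(0.7813 − sin(2π·0.7813)/(2π)) = 7.4988 → s = 18.4988

18.4988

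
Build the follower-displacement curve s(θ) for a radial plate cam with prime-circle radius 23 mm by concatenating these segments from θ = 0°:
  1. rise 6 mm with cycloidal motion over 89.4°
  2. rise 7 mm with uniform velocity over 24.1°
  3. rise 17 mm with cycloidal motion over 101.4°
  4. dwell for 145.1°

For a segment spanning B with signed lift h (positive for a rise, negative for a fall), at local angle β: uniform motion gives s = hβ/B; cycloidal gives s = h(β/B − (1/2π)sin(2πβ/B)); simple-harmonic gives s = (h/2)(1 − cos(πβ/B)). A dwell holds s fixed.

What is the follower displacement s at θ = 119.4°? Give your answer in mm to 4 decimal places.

seg 1 [0°–89.4°] cycloidal, h=6: full span → s += 6 → s = 6.0000
seg 2 [89.4°–113.5°] uniform, h=7: full span → s += 7 → s = 13.0000
seg 3 [113.5°–214.9°] cycloidal, h=17: θ=119.4° here. β=5.9, B=101.4. 17·(0.0582 − sin(2π·0.0582)/(2π)) = 0.0219 → s = 13.0219

13.0219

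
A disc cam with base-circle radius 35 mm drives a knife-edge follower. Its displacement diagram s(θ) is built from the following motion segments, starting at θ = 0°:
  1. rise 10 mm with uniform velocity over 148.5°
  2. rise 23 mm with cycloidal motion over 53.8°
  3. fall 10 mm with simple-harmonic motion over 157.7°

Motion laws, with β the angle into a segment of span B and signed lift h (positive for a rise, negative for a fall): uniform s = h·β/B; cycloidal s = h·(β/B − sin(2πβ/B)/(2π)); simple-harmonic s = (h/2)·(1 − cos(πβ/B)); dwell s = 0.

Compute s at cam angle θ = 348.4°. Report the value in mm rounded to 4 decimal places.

seg 1 [0°–148.5°] uniform, h=10: full span → s += 10 → s = 10.0000
seg 2 [148.5°–202.3°] cycloidal, h=23: full span → s += 23 → s = 33.0000
seg 3 [202.3°–360°] simple-harmonic, h=-10: θ=348.4° here. β=146.1, B=157.7. -10/2·(1 − cos(π·0.9264)) = -9.8671 → s = 23.1329

23.1329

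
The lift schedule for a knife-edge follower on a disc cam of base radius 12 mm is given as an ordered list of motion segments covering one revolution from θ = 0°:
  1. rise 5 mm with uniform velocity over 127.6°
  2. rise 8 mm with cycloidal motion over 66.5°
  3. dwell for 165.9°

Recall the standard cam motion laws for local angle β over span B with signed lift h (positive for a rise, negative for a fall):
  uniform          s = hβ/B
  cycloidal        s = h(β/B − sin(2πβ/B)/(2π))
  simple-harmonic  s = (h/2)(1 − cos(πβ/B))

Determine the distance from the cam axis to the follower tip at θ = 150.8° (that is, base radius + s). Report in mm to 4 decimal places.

seg 1 [0°–127.6°] uniform, h=5: full span → s += 5 → s = 5.0000
seg 2 [127.6°–194.1°] cycloidal, h=8: θ=150.8° here. β=23.2, B=66.5. 8·(0.3489 − sin(2π·0.3489)/(2π)) = 1.7556 → s = 6.7556
radial distance = base radius + s = 12 + 6.7556 = 18.7556

18.7556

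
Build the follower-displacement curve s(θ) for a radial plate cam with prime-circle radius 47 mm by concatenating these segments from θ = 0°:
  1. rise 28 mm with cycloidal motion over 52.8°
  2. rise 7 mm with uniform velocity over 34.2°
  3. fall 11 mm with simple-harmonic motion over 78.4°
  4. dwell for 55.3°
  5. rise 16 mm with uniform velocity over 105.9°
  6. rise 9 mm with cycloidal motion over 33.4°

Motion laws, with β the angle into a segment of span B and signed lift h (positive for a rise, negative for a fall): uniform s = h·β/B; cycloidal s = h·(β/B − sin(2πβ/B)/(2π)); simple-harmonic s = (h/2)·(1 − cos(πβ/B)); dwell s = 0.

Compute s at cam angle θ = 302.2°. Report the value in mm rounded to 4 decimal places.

seg 1 [0°–52.8°] cycloidal, h=28: full span → s += 28 → s = 28.0000
seg 2 [52.8°–87°] uniform, h=7: full span → s += 7 → s = 35.0000
seg 3 [87°–165.4°] simple-harmonic, h=-11: full span → s += -11 → s = 24.0000
seg 4 [165.4°–220.7°] dwell: s stays 24.0000
seg 5 [220.7°–326.6°] uniform, h=16: θ=302.2° here. β=81.5, B=105.9. 16·81.5/105.9 = 12.3135 → s = 36.3135

36.3135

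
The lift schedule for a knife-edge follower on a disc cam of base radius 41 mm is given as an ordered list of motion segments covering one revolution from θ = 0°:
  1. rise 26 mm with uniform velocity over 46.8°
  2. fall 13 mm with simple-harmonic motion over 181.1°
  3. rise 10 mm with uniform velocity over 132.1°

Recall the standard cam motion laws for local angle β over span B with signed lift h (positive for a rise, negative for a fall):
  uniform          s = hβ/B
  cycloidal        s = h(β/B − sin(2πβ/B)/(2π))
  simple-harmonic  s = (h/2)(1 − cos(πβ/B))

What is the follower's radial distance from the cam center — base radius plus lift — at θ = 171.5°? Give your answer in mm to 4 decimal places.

seg 1 [0°–46.8°] uniform, h=26: full span → s += 26 → s = 26.0000
seg 2 [46.8°–227.9°] simple-harmonic, h=-13: θ=171.5° here. β=124.7, B=181.1. -13/2·(1 − cos(π·0.6886)) = -10.1294 → s = 15.8706
radial distance = base radius + s = 41 + 15.8706 = 56.8706

56.8706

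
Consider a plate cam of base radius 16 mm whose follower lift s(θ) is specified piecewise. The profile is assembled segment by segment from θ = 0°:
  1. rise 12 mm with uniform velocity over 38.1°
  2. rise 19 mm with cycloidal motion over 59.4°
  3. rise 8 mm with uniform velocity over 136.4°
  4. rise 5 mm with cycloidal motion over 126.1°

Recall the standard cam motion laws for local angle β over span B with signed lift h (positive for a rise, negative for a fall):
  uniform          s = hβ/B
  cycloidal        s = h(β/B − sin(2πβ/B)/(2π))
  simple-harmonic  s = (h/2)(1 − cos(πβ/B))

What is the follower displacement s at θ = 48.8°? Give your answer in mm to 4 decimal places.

seg 1 [0°–38.1°] uniform, h=12: full span → s += 12 → s = 12.0000
seg 2 [38.1°–97.5°] cycloidal, h=19: θ=48.8° here. β=10.7, B=59.4. 19·(0.1801 − sin(2π·0.1801)/(2π)) = 0.6853 → s = 12.6853

12.6853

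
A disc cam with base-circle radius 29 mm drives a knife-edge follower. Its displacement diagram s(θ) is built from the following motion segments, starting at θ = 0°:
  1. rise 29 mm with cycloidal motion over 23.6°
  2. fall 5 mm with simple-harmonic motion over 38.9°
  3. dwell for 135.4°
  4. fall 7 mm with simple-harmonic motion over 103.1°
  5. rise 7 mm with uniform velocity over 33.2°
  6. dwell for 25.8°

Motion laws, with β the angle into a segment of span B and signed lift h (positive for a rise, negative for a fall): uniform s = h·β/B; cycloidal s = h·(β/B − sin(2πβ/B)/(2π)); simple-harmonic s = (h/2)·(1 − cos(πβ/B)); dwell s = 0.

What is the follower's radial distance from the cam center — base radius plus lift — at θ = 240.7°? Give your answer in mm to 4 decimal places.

seg 1 [0°–23.6°] cycloidal, h=29: full span → s += 29 → s = 29.0000
seg 2 [23.6°–62.5°] simple-harmonic, h=-5: full span → s += -5 → s = 24.0000
seg 3 [62.5°–197.9°] dwell: s stays 24.0000
seg 4 [197.9°–301°] simple-harmonic, h=-7: θ=240.7° here. β=42.8, B=103.1. -7/2·(1 − cos(π·0.4151)) = -2.5778 → s = 21.4222
radial distance = base radius + s = 29 + 21.4222 = 50.4222

50.4222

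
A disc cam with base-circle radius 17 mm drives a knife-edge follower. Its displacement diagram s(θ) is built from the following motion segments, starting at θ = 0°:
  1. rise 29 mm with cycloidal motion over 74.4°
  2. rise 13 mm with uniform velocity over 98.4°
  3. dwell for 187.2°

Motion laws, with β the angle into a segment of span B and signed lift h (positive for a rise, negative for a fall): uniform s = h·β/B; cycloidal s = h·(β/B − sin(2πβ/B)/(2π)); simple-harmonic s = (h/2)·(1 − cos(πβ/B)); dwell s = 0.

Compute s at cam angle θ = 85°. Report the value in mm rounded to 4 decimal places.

seg 1 [0°–74.4°] cycloidal, h=29: full span → s += 29 → s = 29.0000
seg 2 [74.4°–172.8°] uniform, h=13: θ=85° here. β=10.6, B=98.4. 13·10.6/98.4 = 1.4004 → s = 30.4004

30.4004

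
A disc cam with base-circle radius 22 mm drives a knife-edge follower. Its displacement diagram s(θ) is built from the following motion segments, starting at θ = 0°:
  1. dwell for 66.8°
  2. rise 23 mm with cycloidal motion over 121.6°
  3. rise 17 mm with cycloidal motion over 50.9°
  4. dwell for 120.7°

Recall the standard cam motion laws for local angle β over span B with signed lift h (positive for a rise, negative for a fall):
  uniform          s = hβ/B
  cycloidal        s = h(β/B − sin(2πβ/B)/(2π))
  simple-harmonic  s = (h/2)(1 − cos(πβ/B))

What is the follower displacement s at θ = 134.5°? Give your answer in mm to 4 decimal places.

seg 1 [0°–66.8°] dwell: s stays 0.0000
seg 2 [66.8°–188.4°] cycloidal, h=23: θ=134.5° here. β=67.7, B=121.6. 23·(0.5567 − sin(2π·0.5567)/(2π)) = 14.0827 → s = 14.0827

14.0827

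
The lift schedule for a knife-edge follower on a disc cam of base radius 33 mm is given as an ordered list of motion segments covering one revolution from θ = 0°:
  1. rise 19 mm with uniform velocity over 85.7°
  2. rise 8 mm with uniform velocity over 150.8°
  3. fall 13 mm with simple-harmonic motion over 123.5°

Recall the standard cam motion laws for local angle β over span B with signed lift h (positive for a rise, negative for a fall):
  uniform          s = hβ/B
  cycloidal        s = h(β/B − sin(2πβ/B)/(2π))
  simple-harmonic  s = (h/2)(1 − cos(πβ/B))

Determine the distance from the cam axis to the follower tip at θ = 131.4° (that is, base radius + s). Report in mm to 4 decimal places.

seg 1 [0°–85.7°] uniform, h=19: full span → s += 19 → s = 19.0000
seg 2 [85.7°–236.5°] uniform, h=8: θ=131.4° here. β=45.7, B=150.8. 8·45.7/150.8 = 2.4244 → s = 21.4244
radial distance = base radius + s = 33 + 21.4244 = 54.4244

54.4244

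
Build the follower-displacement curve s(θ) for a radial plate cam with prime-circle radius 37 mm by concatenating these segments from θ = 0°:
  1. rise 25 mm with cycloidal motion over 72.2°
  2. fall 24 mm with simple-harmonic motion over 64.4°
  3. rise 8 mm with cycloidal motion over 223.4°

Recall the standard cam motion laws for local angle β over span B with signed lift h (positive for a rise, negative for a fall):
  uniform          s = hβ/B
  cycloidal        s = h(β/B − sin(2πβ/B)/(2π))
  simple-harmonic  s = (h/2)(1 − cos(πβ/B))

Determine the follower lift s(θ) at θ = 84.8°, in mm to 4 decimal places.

seg 1 [0°–72.2°] cycloidal, h=25: full span → s += 25 → s = 25.0000
seg 2 [72.2°–136.6°] simple-harmonic, h=-24: θ=84.8° here. β=12.6, B=64.4. -24/2·(1 − cos(π·0.1957)) = -2.1964 → s = 22.8036

22.8036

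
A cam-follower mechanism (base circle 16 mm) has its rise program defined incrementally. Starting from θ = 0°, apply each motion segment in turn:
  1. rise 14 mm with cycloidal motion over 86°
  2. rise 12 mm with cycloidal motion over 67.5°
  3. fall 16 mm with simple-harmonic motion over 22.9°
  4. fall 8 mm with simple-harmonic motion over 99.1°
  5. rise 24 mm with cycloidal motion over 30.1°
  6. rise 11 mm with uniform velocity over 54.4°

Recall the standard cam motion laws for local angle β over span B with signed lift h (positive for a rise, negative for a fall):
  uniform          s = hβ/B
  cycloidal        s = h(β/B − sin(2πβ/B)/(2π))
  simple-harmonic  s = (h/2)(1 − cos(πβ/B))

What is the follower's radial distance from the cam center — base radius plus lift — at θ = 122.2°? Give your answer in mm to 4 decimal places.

seg 1 [0°–86°] cycloidal, h=14: full span → s += 14 → s = 14.0000
seg 2 [86°–153.5°] cycloidal, h=12: θ=122.2° here. β=36.2, B=67.5. 12·(0.5363 − sin(2π·0.5363)/(2π)) = 6.8673 → s = 20.8673
radial distance = base radius + s = 16 + 20.8673 = 36.8673

36.8673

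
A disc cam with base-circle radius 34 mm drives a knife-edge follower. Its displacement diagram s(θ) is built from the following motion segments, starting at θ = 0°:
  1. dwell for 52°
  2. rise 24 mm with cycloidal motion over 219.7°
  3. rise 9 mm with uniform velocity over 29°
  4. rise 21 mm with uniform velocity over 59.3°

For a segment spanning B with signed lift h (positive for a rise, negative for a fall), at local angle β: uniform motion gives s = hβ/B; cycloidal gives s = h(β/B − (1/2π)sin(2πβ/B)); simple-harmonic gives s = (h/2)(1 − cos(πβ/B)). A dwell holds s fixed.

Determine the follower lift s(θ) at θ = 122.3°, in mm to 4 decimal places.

seg 1 [0°–52°] dwell: s stays 0.0000
seg 2 [52°–271.7°] cycloidal, h=24: θ=122.3° here. β=70.3, B=219.7. 24·(0.3200 − sin(2π·0.3200)/(2π)) = 4.2232 → s = 4.2232

4.2232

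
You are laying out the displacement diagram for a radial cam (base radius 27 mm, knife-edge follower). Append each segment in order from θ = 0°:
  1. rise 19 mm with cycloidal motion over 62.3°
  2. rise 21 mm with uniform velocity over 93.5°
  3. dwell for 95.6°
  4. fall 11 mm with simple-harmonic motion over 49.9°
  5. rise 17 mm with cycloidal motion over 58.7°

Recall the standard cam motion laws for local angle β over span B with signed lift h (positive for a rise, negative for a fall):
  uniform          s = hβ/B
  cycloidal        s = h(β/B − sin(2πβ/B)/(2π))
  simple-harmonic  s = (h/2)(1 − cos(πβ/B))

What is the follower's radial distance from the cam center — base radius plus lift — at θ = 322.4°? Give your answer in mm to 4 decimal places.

seg 1 [0°–62.3°] cycloidal, h=19: full span → s += 19 → s = 19.0000
seg 2 [62.3°–155.8°] uniform, h=21: full span → s += 21 → s = 40.0000
seg 3 [155.8°–251.4°] dwell: s stays 40.0000
seg 4 [251.4°–301.3°] simple-harmonic, h=-11: full span → s += -11 → s = 29.0000
seg 5 [301.3°–360°] cycloidal, h=17: θ=322.4° here. β=21.1, B=58.7. 17·(0.3595 − sin(2π·0.3595)/(2π)) = 4.0201 → s = 33.0201
radial distance = base radius + s = 27 + 33.0201 = 60.0201

60.0201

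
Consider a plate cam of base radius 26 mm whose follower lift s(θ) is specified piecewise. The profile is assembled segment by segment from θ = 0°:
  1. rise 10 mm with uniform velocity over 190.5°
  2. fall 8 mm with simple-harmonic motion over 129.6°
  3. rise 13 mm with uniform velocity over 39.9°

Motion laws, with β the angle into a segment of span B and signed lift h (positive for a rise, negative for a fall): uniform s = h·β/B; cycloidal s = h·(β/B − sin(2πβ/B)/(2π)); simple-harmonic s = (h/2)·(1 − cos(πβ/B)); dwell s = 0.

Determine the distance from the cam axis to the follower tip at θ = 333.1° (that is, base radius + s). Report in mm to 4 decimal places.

seg 1 [0°–190.5°] uniform, h=10: full span → s += 10 → s = 10.0000
seg 2 [190.5°–320.1°] simple-harmonic, h=-8: full span → s += -8 → s = 2.0000
seg 3 [320.1°–360°] uniform, h=13: θ=333.1° here. β=13, B=39.9. 13·13/39.9 = 4.2356 → s = 6.2356
radial distance = base radius + s = 26 + 6.2356 = 32.2356

32.2356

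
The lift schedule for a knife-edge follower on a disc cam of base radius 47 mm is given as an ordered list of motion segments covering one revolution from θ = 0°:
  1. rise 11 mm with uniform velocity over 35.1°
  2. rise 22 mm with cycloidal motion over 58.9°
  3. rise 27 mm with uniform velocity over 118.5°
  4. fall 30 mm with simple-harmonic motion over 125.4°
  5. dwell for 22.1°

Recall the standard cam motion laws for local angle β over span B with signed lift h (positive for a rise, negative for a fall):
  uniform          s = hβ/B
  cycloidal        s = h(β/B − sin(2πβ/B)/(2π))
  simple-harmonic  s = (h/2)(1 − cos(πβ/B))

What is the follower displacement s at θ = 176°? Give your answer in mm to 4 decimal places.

seg 1 [0°–35.1°] uniform, h=11: full span → s += 11 → s = 11.0000
seg 2 [35.1°–94°] cycloidal, h=22: full span → s += 22 → s = 33.0000
seg 3 [94°–212.5°] uniform, h=27: θ=176° here. β=82, B=118.5. 27·82/118.5 = 18.6835 → s = 51.6835

51.6835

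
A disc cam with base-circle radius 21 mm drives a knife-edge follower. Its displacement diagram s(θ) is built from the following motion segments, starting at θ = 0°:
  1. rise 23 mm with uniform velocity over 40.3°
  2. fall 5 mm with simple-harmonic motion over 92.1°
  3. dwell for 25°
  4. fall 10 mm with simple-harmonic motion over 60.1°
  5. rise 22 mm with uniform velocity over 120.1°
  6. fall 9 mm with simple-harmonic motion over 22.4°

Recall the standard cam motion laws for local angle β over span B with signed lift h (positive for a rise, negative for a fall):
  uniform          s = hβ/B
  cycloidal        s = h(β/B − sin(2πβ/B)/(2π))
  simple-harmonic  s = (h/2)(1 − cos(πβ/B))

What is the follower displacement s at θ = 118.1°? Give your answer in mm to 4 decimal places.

seg 1 [0°–40.3°] uniform, h=23: full span → s += 23 → s = 23.0000
seg 2 [40.3°–132.4°] simple-harmonic, h=-5: θ=118.1° here. β=77.8, B=92.1. -5/2·(1 − cos(π·0.8447)) = -4.7084 → s = 18.2916

18.2916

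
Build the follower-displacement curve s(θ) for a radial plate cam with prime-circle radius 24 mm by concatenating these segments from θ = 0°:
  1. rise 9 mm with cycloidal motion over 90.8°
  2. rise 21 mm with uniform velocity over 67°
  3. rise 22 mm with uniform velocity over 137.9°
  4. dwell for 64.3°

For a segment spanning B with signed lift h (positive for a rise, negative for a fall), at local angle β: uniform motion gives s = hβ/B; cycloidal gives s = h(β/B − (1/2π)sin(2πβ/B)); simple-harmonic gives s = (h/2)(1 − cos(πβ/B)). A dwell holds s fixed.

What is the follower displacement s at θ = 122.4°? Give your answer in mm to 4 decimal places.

seg 1 [0°–90.8°] cycloidal, h=9: full span → s += 9 → s = 9.0000
seg 2 [90.8°–157.8°] uniform, h=21: θ=122.4° here. β=31.6, B=67. 21·31.6/67 = 9.9045 → s = 18.9045

18.9045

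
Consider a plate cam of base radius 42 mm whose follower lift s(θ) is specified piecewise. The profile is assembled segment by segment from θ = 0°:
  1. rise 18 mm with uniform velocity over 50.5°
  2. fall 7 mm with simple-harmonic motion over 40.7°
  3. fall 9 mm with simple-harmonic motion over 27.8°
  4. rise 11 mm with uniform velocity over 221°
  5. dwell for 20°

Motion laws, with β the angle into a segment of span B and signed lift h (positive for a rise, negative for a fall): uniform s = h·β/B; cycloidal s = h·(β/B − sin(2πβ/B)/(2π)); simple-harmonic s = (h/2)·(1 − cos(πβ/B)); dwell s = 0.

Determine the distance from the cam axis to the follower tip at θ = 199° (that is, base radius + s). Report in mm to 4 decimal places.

seg 1 [0°–50.5°] uniform, h=18: full span → s += 18 → s = 18.0000
seg 2 [50.5°–91.2°] simple-harmonic, h=-7: full span → s += -7 → s = 11.0000
seg 3 [91.2°–119°] simple-harmonic, h=-9: full span → s += -9 → s = 2.0000
seg 4 [119°–340°] uniform, h=11: θ=199° here. β=80, B=221. 11·80/221 = 3.9819 → s = 5.9819
radial distance = base radius + s = 42 + 5.9819 = 47.9819

47.9819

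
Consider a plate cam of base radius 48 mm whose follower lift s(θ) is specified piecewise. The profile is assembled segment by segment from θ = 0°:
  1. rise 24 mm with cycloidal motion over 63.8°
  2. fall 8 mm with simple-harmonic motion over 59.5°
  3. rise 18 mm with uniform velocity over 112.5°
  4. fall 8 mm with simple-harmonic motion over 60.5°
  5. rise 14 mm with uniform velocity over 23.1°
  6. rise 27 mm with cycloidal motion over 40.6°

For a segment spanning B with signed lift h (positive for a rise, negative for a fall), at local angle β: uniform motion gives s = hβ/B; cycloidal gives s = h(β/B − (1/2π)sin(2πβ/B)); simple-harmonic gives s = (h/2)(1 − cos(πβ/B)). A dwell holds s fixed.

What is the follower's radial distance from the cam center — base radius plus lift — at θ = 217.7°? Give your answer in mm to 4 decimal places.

seg 1 [0°–63.8°] cycloidal, h=24: full span → s += 24 → s = 24.0000
seg 2 [63.8°–123.3°] simple-harmonic, h=-8: full span → s += -8 → s = 16.0000
seg 3 [123.3°–235.8°] uniform, h=18: θ=217.7° here. β=94.4, B=112.5. 18·94.4/112.5 = 15.1040 → s = 31.1040
radial distance = base radius + s = 48 + 31.1040 = 79.1040

79.1040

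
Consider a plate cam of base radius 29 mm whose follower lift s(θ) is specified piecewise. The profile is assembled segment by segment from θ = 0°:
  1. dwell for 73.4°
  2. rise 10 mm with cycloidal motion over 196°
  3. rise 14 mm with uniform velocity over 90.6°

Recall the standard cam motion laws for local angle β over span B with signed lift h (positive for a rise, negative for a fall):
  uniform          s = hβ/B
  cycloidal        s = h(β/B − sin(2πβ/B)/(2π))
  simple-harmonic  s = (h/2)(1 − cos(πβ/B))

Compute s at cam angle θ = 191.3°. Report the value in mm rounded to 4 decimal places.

seg 1 [0°–73.4°] dwell: s stays 0.0000
seg 2 [73.4°–269.4°] cycloidal, h=10: θ=191.3° here. β=117.9, B=196. 10·(0.6015 − sin(2π·0.6015)/(2π)) = 6.9631 → s = 6.9631

6.9631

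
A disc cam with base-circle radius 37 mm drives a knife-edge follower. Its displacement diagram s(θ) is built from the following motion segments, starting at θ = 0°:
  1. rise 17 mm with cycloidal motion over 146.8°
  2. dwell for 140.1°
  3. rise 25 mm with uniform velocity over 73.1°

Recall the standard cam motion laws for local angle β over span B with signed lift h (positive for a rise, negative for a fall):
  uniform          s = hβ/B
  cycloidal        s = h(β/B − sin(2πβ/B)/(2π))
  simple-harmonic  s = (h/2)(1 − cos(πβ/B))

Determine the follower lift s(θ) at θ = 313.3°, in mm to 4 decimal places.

seg 1 [0°–146.8°] cycloidal, h=17: full span → s += 17 → s = 17.0000
seg 2 [146.8°–286.9°] dwell: s stays 17.0000
seg 3 [286.9°–360°] uniform, h=25: θ=313.3° here. β=26.4, B=73.1. 25·26.4/73.1 = 9.0287 → s = 26.0287

26.0287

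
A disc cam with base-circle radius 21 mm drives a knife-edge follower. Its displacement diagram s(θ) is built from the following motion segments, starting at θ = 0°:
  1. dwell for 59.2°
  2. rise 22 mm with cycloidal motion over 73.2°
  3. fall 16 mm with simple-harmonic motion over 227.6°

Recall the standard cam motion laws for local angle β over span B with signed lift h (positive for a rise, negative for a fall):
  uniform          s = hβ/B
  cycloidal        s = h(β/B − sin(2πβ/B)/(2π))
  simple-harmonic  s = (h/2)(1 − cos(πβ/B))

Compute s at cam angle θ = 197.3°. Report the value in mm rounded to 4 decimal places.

seg 1 [0°–59.2°] dwell: s stays 0.0000
seg 2 [59.2°–132.4°] cycloidal, h=22: full span → s += 22 → s = 22.0000
seg 3 [132.4°–360°] simple-harmonic, h=-16: θ=197.3° here. β=64.9, B=227.6. -16/2·(1 − cos(π·0.2851)) = -3.0010 → s = 18.9990

18.9990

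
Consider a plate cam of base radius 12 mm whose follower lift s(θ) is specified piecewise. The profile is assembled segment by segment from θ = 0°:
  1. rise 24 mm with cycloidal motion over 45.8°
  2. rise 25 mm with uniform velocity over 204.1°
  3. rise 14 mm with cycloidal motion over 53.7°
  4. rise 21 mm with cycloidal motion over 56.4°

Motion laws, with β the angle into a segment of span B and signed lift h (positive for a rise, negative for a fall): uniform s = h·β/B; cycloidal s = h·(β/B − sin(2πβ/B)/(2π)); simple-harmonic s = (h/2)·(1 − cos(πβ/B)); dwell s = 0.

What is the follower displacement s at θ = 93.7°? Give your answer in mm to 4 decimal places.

seg 1 [0°–45.8°] cycloidal, h=24: full span → s += 24 → s = 24.0000
seg 2 [45.8°–249.9°] uniform, h=25: θ=93.7° here. β=47.9, B=204.1. 25·47.9/204.1 = 5.8672 → s = 29.8672

29.8672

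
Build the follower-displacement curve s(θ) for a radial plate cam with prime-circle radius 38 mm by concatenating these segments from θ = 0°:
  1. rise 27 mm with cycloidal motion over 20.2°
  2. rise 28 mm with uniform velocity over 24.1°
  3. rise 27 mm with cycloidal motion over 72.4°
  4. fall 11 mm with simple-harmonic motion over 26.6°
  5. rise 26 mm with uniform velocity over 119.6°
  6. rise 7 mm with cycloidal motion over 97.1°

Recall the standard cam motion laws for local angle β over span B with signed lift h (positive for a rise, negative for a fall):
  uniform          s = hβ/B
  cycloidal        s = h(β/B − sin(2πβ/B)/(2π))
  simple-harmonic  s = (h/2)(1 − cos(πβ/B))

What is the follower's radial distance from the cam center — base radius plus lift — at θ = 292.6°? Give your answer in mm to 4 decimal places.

seg 1 [0°–20.2°] cycloidal, h=27: full span → s += 27 → s = 27.0000
seg 2 [20.2°–44.3°] uniform, h=28: full span → s += 28 → s = 55.0000
seg 3 [44.3°–116.7°] cycloidal, h=27: full span → s += 27 → s = 82.0000
seg 4 [116.7°–143.3°] simple-harmonic, h=-11: full span → s += -11 → s = 71.0000
seg 5 [143.3°–262.9°] uniform, h=26: full span → s += 26 → s = 97.0000
seg 6 [262.9°–360°] cycloidal, h=7: θ=292.6° here. β=29.7, B=97.1. 7·(0.3059 − sin(2π·0.3059)/(2π)) = 1.0950 → s = 98.0950
radial distance = base radius + s = 38 + 98.0950 = 136.0950

136.0950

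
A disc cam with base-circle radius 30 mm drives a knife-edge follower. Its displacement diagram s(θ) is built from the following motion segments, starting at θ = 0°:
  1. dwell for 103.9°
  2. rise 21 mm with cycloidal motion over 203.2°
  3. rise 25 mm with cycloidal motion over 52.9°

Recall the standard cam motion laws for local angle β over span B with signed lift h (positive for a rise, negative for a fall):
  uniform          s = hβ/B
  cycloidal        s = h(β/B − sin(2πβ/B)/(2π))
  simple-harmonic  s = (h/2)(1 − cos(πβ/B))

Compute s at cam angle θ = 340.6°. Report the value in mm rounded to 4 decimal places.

seg 1 [0°–103.9°] dwell: s stays 0.0000
seg 2 [103.9°–307.1°] cycloidal, h=21: full span → s += 21 → s = 21.0000
seg 3 [307.1°–360°] cycloidal, h=25: θ=340.6° here. β=33.5, B=52.9. 25·(0.6333 − sin(2π·0.6333)/(2π)) = 18.7876 → s = 39.7876

39.7876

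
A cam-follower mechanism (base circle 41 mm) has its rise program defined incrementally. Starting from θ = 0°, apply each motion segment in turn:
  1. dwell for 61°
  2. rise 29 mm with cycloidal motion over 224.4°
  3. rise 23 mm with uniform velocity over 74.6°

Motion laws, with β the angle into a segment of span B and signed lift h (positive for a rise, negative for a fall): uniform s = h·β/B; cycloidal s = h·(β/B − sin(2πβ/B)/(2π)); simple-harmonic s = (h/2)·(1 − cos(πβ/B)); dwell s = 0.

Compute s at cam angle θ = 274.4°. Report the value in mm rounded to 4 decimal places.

seg 1 [0°–61°] dwell: s stays 0.0000
seg 2 [61°–285.4°] cycloidal, h=29: θ=274.4° here. β=213.4, B=224.4. 29·(0.9510 − sin(2π·0.9510)/(2π)) = 28.9776 → s = 28.9776

28.9776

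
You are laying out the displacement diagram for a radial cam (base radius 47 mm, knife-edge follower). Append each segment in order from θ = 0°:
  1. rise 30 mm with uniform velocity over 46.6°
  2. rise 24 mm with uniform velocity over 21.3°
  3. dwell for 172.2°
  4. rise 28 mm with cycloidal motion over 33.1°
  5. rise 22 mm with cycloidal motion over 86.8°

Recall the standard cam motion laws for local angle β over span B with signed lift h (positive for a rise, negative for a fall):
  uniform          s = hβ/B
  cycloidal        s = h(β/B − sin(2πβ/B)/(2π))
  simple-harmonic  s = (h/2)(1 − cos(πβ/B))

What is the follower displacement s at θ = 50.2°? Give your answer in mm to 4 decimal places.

seg 1 [0°–46.6°] uniform, h=30: full span → s += 30 → s = 30.0000
seg 2 [46.6°–67.9°] uniform, h=24: θ=50.2° here. β=3.6, B=21.3. 24·3.6/21.3 = 4.0563 → s = 34.0563

34.0563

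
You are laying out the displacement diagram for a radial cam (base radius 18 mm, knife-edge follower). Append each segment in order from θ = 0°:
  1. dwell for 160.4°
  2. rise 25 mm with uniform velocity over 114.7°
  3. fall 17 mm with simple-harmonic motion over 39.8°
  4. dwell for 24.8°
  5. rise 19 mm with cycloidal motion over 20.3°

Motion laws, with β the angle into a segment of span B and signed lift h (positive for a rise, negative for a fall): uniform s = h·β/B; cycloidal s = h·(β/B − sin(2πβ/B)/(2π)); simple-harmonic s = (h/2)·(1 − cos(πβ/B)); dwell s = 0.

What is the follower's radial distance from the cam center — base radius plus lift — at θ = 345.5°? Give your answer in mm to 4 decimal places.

seg 1 [0°–160.4°] dwell: s stays 0.0000
seg 2 [160.4°–275.1°] uniform, h=25: full span → s += 25 → s = 25.0000
seg 3 [275.1°–314.9°] simple-harmonic, h=-17: full span → s += -17 → s = 8.0000
seg 4 [314.9°–339.7°] dwell: s stays 8.0000
seg 5 [339.7°–360°] cycloidal, h=19: θ=345.5° here. β=5.8, B=20.3. 19·(0.2857 − sin(2π·0.2857)/(2π)) = 2.4804 → s = 10.4804
radial distance = base radius + s = 18 + 10.4804 = 28.4804

28.4804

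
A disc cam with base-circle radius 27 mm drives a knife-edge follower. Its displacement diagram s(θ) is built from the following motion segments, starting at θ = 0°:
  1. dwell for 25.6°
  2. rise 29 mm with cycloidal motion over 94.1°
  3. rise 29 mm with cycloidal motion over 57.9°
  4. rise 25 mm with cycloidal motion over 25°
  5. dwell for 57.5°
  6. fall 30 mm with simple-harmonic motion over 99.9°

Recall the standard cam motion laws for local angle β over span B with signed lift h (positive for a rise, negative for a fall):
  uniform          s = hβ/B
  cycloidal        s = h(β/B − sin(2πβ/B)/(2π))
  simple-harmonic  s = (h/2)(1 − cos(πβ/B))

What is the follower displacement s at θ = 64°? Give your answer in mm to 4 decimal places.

seg 1 [0°–25.6°] dwell: s stays 0.0000
seg 2 [25.6°–119.7°] cycloidal, h=29: θ=64° here. β=38.4, B=94.1. 29·(0.4081 − sin(2π·0.4081)/(2π)) = 9.3142 → s = 9.3142

9.3142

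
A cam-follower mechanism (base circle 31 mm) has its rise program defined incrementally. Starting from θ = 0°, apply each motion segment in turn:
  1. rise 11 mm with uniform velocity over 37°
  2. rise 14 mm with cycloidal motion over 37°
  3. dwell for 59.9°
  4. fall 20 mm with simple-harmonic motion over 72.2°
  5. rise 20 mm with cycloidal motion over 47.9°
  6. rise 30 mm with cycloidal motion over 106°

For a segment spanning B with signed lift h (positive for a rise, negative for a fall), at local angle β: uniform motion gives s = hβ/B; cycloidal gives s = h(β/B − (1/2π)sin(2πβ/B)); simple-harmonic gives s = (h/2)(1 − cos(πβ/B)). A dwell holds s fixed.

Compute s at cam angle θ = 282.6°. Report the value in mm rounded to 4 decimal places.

seg 1 [0°–37°] uniform, h=11: full span → s += 11 → s = 11.0000
seg 2 [37°–74°] cycloidal, h=14: full span → s += 14 → s = 25.0000
seg 3 [74°–133.9°] dwell: s stays 25.0000
seg 4 [133.9°–206.1°] simple-harmonic, h=-20: full span → s += -20 → s = 5.0000
seg 5 [206.1°–254°] cycloidal, h=20: full span → s += 20 → s = 25.0000
seg 6 [254°–360°] cycloidal, h=30: θ=282.6° here. β=28.6, B=106. 30·(0.2698 − sin(2π·0.2698)/(2π)) = 3.3566 → s = 28.3566

28.3566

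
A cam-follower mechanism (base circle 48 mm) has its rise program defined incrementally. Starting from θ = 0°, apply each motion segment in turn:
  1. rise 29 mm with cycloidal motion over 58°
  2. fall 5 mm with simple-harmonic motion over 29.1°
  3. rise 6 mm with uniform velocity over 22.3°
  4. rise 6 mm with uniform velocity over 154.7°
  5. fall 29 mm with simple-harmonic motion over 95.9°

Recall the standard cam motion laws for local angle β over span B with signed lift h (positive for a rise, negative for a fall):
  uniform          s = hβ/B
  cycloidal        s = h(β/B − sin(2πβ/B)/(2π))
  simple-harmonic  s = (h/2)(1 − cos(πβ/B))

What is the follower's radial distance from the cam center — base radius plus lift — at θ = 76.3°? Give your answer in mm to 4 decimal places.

seg 1 [0°–58°] cycloidal, h=29: full span → s += 29 → s = 29.0000
seg 2 [58°–87.1°] simple-harmonic, h=-5: θ=76.3° here. β=18.3, B=29.1. -5/2·(1 − cos(π·0.6289)) = -3.4847 → s = 25.5153
radial distance = base radius + s = 48 + 25.5153 = 73.5153

73.5153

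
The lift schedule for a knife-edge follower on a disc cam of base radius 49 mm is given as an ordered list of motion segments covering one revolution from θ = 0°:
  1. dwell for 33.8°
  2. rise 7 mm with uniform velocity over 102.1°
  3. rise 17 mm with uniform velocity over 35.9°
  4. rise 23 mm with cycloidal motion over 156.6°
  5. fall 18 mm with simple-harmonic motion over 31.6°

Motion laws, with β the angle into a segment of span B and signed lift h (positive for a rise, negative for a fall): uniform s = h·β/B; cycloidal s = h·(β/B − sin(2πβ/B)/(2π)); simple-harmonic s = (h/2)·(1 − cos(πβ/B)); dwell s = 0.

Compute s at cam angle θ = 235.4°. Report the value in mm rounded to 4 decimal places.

seg 1 [0°–33.8°] dwell: s stays 0.0000
seg 2 [33.8°–135.9°] uniform, h=7: full span → s += 7 → s = 7.0000
seg 3 [135.9°–171.8°] uniform, h=17: full span → s += 17 → s = 24.0000
seg 4 [171.8°–328.4°] cycloidal, h=23: θ=235.4° here. β=63.6, B=156.6. 23·(0.4061 − sin(2π·0.4061)/(2π)) = 7.3050 → s = 31.3050

31.3050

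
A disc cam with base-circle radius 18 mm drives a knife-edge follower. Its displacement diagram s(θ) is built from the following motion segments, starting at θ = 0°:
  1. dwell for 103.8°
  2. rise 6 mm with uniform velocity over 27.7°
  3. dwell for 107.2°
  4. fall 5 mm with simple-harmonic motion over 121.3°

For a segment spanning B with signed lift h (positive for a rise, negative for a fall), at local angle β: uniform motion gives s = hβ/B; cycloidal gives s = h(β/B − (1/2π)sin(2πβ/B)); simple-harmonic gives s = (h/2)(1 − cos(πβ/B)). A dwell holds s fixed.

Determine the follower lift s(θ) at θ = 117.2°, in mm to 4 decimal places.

seg 1 [0°–103.8°] dwell: s stays 0.0000
seg 2 [103.8°–131.5°] uniform, h=6: θ=117.2° here. β=13.4, B=27.7. 6·13.4/27.7 = 2.9025 → s = 2.9025

2.9025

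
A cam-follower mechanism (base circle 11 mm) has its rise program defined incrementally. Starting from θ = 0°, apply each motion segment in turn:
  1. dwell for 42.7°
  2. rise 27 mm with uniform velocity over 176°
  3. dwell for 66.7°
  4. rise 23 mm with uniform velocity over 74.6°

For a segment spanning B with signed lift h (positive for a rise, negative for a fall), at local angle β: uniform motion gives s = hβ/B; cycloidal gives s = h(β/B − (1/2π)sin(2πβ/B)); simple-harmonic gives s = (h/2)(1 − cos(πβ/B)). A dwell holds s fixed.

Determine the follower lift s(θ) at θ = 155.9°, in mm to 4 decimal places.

seg 1 [0°–42.7°] dwell: s stays 0.0000
seg 2 [42.7°–218.7°] uniform, h=27: θ=155.9° here. β=113.2, B=176. 27·113.2/176 = 17.3659 → s = 17.3659

17.3659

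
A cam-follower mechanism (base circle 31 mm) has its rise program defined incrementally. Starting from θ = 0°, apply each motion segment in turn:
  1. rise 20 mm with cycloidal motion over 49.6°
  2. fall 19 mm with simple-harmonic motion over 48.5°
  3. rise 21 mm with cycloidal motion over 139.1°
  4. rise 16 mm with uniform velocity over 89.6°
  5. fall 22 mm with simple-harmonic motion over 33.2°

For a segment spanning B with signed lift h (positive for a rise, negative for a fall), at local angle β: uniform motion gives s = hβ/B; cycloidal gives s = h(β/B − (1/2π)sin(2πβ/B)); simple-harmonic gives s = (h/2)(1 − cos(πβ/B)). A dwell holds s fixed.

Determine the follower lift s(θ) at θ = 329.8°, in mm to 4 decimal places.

seg 1 [0°–49.6°] cycloidal, h=20: full span → s += 20 → s = 20.0000
seg 2 [49.6°–98.1°] simple-harmonic, h=-19: full span → s += -19 → s = 1.0000
seg 3 [98.1°–237.2°] cycloidal, h=21: full span → s += 21 → s = 22.0000
seg 4 [237.2°–326.8°] uniform, h=16: full span → s += 16 → s = 38.0000
seg 5 [326.8°–360°] simple-harmonic, h=-22: θ=329.8° here. β=3, B=33.2. -22/2·(1 − cos(π·0.0904)) = -0.4403 → s = 37.5597

37.5597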